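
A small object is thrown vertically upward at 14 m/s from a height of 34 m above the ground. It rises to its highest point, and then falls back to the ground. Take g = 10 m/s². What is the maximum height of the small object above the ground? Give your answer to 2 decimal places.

Phase 1 (rising): v₀ = 14.0 m/s, a = -10 m/s².
v = v₀ + at → t = (0 − 14.0) / -10 = 1.40 s
v² = v₀² + 2aΔx → Δx = (0² − 14.0²)/(2·-10) = 9.80 m
Maximum height = 34 + 9.80 = 43.8 m

43.80 m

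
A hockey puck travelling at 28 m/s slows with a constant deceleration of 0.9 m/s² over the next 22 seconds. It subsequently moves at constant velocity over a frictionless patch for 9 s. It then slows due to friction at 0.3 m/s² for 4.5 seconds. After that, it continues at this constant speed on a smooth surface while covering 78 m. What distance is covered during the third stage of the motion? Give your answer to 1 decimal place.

33.9 m

Phase 1 (decelerating): v₀ = 28.0 m/s, a = -0.9 m/s².
v = v₀ + at = 28.0 + (-0.9)(22) = 8.20 m/s
Δx = v₀t + ½at² = 28.0·22 + 0.5·-0.9·22² = 398 m

Phase 2 (constant speed): v₀ = 8.20 m/s, a = 0 m/s².
v = v₀ + at = 8.20 + (0)(9) = 8.20 m/s
Δx = v₀t + ½at² = 8.20·9 + 0.5·0·9² = 73.8 m

Phase 3 (decelerating): v₀ = 8.20 m/s, a = -0.3 m/s².
v = v₀ + at = 8.20 + (-0.3)(4.5) = 6.85 m/s
Δx = v₀t + ½at² = 8.20·4.5 + 0.5·-0.3·4.5² = 33.9 m
Distance in phase 3 = 33.9 m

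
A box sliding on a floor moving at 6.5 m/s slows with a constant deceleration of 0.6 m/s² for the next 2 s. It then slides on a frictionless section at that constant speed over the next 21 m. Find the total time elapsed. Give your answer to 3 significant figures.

Phase 1 (decelerating): v₀ = 6.50 m/s, a = -0.6 m/s².
v = v₀ + at = 6.50 + (-0.6)(2) = 5.30 m/s
Δx = v₀t + ½at² = 6.50·2 + 0.5·-0.6·2² = 11.8 m

Phase 2 (constant speed): v₀ = 5.30 m/s, a = 0 m/s².
Constant speed: t = d/v = 21/5.30 = 3.96 s
Total time = 2.00 + 3.96 = 5.96 s

5.96 s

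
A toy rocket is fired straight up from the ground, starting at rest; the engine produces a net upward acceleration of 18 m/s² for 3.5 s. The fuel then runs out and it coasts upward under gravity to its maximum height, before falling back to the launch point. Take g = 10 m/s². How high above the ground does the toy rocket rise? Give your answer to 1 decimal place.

Phase 1 (powered ascent): v₀ = 0 m/s, a = 18 m/s².
v = v₀ + at = 0 + (18)(3.5) = 63.0 m/s
Δx = v₀t + ½at² = 0·3.5 + 0.5·18·3.5² = 110 m

Phase 2 (coasting upward): v₀ = 63.0 m/s, a = -10 m/s².
v = v₀ + at → t = (0 − 63.0) / -10 = 6.30 s
v² = v₀² + 2aΔx → Δx = (0² − 63.0²)/(2·-10) = 198 m
Maximum height = 110 + 198 = 309 m

308.7 m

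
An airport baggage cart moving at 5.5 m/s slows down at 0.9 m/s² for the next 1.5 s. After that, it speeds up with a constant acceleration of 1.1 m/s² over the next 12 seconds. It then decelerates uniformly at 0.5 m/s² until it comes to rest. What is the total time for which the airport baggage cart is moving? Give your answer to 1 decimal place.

Phase 1 (decelerating): v₀ = 5.50 m/s, a = -0.9 m/s².
v = v₀ + at = 5.50 + (-0.9)(1.5) = 4.15 m/s
Δx = v₀t + ½at² = 5.50·1.5 + 0.5·-0.9·1.5² = 7.24 m

Phase 2 (accelerating): v₀ = 4.15 m/s, a = 1.1 m/s².
v = v₀ + at = 4.15 + (1.1)(12) = 17.4 m/s
Δx = v₀t + ½at² = 4.15·12 + 0.5·1.1·12² = 129 m

Phase 3 (decelerating): v₀ = 17.4 m/s, a = -0.5 m/s².
v = v₀ + at → t = (0 − 17.4) / -0.5 = 34.7 s
v² = v₀² + 2aΔx → Δx = (0² − 17.4²)/(2·-0.5) = 301 m
Total time = 1.50 + 12.0 + 34.7 = 48.2 s

48.2 s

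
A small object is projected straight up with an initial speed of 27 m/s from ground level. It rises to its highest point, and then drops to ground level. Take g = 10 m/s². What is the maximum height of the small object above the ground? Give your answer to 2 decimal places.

Phase 1 (rising): v₀ = 27.0 m/s, a = -10 m/s².
v = v₀ + at → t = (0 − 27.0) / -10 = 2.70 s
v² = v₀² + 2aΔx → Δx = (0² − 27.0²)/(2·-10) = 36.5 m
Maximum height = 36.5 m

36.45 m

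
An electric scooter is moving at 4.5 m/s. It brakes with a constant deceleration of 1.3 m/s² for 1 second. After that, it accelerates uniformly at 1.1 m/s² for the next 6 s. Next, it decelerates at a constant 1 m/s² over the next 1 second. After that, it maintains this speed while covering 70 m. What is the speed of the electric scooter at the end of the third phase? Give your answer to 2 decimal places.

8.80 m/s

Phase 1 (decelerating): v₀ = 4.50 m/s, a = -1.3 m/s².
v = v₀ + at = 4.50 + (-1.3)(1) = 3.20 m/s
Δx = v₀t + ½at² = 4.50·1 + 0.5·-1.3·1² = 3.85 m

Phase 2 (accelerating): v₀ = 3.20 m/s, a = 1.1 m/s².
v = v₀ + at = 3.20 + (1.1)(6) = 9.80 m/s
Δx = v₀t + ½at² = 3.20·6 + 0.5·1.1·6² = 39.0 m

Phase 3 (decelerating): v₀ = 9.80 m/s, a = -1 m/s².
v = v₀ + at = 9.80 + (-1)(1) = 8.80 m/s
Δx = v₀t + ½at² = 9.80·1 + 0.5·-1·1² = 9.30 m
Speed at end of phase 3 = 8.80 m/s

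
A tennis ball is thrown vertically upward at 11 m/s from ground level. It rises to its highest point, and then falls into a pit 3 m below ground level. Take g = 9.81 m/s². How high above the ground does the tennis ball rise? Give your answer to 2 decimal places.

Phase 1 (rising): v₀ = 11.0 m/s, a = -9.81 m/s².
v = v₀ + at → t = (0 − 11.0) / -9.81 = 1.12 s
v² = v₀² + 2aΔx → Δx = (0² − 11.0²)/(2·-9.81) = 6.17 m
Maximum height = 6.17 m

6.17 m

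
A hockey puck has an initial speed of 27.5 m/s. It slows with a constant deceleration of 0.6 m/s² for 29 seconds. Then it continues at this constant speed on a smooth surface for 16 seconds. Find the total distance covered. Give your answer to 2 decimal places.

706.80 m

Phase 1 (decelerating): v₀ = 27.5 m/s, a = -0.6 m/s².
v = v₀ + at = 27.5 + (-0.6)(29) = 10.1 m/s
Δx = v₀t + ½at² = 27.5·29 + 0.5·-0.6·29² = 545 m

Phase 2 (constant speed): v₀ = 10.1 m/s, a = 0 m/s².
v = v₀ + at = 10.1 + (0)(16) = 10.1 m/s
Δx = v₀t + ½at² = 10.1·16 + 0.5·0·16² = 162 m
Total distance = 545 + 162 = 707 m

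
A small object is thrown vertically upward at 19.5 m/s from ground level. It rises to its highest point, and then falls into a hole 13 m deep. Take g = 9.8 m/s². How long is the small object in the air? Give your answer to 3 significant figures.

Phase 1 (rising): v₀ = 19.5 m/s, a = -9.8 m/s².
v = v₀ + at → t = (0 − 19.5) / -9.8 = 1.99 s
v² = v₀² + 2aΔx → Δx = (0² − 19.5²)/(2·-9.8) = 19.4 m

Phase 2 (falling): v₀ = 0 m/s, a = -9.8 m/s².
Falls 32.4 m from rest: t = √(2·32.4/9.8) = 2.57 s; v = g·t = 25.2 m/s.
Total time = 1.99 + 2.57 = 4.56 s

4.56 s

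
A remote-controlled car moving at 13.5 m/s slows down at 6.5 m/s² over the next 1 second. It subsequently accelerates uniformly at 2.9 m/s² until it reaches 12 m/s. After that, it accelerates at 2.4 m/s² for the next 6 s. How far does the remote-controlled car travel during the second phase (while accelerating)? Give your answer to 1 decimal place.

16.4 m

Phase 1 (decelerating): v₀ = 13.5 m/s, a = -6.5 m/s².
v = v₀ + at = 13.5 + (-6.5)(1) = 7.00 m/s
Δx = v₀t + ½at² = 13.5·1 + 0.5·-6.5·1² = 10.2 m

Phase 2 (accelerating): v₀ = 7.00 m/s, a = 2.9 m/s².
v = v₀ + at → t = (12 − 7.00) / 2.9 = 1.72 s
v² = v₀² + 2aΔx → Δx = (12² − 7.00²)/(2·2.9) = 16.4 m
Distance in phase 2 = 16.4 m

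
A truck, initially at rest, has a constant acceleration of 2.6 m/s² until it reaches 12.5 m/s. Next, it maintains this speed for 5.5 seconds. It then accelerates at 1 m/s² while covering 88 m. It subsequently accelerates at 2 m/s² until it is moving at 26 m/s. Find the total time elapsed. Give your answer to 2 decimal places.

Phase 1 (accelerating): v₀ = 0 m/s, a = 2.6 m/s².
v = v₀ + at → t = (12.5 − 0) / 2.6 = 4.81 s
v² = v₀² + 2aΔx → Δx = (12.5² − 0²)/(2·2.6) = 30.0 m

Phase 2 (constant speed): v₀ = 12.5 m/s, a = 0 m/s².
v = v₀ + at = 12.5 + (0)(5.5) = 12.5 m/s
Δx = v₀t + ½at² = 12.5·5.5 + 0.5·0·5.5² = 68.8 m

Phase 3 (accelerating): v₀ = 12.5 m/s, a = 1 m/s².
v² = v₀² + 2aΔx = 12.5² + 2·1·88 = 332 → v = 18.2 m/s
t = (v − v₀)/a = (18.2 − 12.5)/1 = 5.73 s

Phase 4 (accelerating): v₀ = 18.2 m/s, a = 2 m/s².
v = v₀ + at → t = (26 − 18.2) / 2 = 3.89 s
v² = v₀² + 2aΔx → Δx = (26² − 18.2²)/(2·2) = 85.9 m
Total time = 4.81 + 5.50 + 5.73 + 3.89 = 19.9 s

19.92 s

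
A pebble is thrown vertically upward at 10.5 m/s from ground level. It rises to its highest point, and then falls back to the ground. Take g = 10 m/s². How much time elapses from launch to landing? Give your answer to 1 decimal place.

2.1 s

Phase 1 (rising): v₀ = 10.5 m/s, a = -10 m/s².
v = v₀ + at → t = (0 − 10.5) / -10 = 1.05 s
v² = v₀² + 2aΔx → Δx = (0² − 10.5²)/(2·-10) = 5.51 m

Phase 2 (falling): v₀ = 0 m/s, a = -10 m/s².
Falls 5.51 m from rest: t = √(2·5.51/10) = 1.05 s; v = g·t = 10.5 m/s.
Total time = 1.05 + 1.05 = 2.10 s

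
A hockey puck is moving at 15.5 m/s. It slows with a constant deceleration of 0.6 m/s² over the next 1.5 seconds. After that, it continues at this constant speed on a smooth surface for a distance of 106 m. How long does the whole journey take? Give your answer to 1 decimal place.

Phase 1 (decelerating): v₀ = 15.5 m/s, a = -0.6 m/s².
v = v₀ + at = 15.5 + (-0.6)(1.5) = 14.6 m/s
Δx = v₀t + ½at² = 15.5·1.5 + 0.5·-0.6·1.5² = 22.6 m

Phase 2 (constant speed): v₀ = 14.6 m/s, a = 0 m/s².
Constant speed: t = d/v = 106/14.6 = 7.26 s
Total time = 1.50 + 7.26 = 8.76 s

8.8 s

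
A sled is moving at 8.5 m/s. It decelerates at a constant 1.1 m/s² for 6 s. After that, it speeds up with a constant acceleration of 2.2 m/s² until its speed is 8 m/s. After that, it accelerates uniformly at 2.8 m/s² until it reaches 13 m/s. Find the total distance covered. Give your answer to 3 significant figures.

63.7 m

Phase 1 (decelerating): v₀ = 8.50 m/s, a = -1.1 m/s².
v = v₀ + at = 8.50 + (-1.1)(6) = 1.90 m/s
Δx = v₀t + ½at² = 8.50·6 + 0.5·-1.1·6² = 31.2 m

Phase 2 (accelerating): v₀ = 1.90 m/s, a = 2.2 m/s².
v = v₀ + at → t = (8 − 1.90) / 2.2 = 2.77 s
v² = v₀² + 2aΔx → Δx = (8² − 1.90²)/(2·2.2) = 13.7 m

Phase 3 (accelerating): v₀ = 8.00 m/s, a = 2.8 m/s².
v = v₀ + at → t = (13 − 8.00) / 2.8 = 1.79 s
v² = v₀² + 2aΔx → Δx = (13² − 8.00²)/(2·2.8) = 18.8 m
Total distance = 31.2 + 13.7 + 18.8 = 63.7 m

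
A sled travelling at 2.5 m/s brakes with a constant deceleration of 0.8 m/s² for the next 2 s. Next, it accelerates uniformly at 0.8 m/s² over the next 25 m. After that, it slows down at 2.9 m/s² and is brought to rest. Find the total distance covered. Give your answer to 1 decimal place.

Phase 1 (decelerating): v₀ = 2.50 m/s, a = -0.8 m/s².
v = v₀ + at = 2.50 + (-0.8)(2) = 0.900 m/s
Δx = v₀t + ½at² = 2.50·2 + 0.5·-0.8·2² = 3.40 m

Phase 2 (accelerating): v₀ = 0.900 m/s, a = 0.8 m/s².
v² = v₀² + 2aΔx = 0.900² + 2·0.8·25 = 40.8 → v = 6.39 m/s
t = (v − v₀)/a = (6.39 − 0.900)/0.8 = 6.86 s

Phase 3 (decelerating): v₀ = 6.39 m/s, a = -2.9 m/s².
v = v₀ + at → t = (0 − 6.39) / -2.9 = 2.20 s
v² = v₀² + 2aΔx → Δx = (0² − 6.39²)/(2·-2.9) = 7.04 m
Total distance = 3.40 + 25.0 + 7.04 = 35.4 m

35.4 m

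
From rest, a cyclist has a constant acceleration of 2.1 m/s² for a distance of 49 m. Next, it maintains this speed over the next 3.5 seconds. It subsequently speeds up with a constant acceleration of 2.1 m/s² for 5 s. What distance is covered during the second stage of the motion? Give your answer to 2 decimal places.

50.21 m

Phase 1 (accelerating): v₀ = 0 m/s, a = 2.1 m/s².
v² = v₀² + 2aΔx = 0² + 2·2.1·49 = 206 → v = 14.3 m/s
t = (v − v₀)/a = (14.3 − 0)/2.1 = 6.83 s

Phase 2 (constant speed): v₀ = 14.3 m/s, a = 0 m/s².
v = v₀ + at = 14.3 + (0)(3.5) = 14.3 m/s
Δx = v₀t + ½at² = 14.3·3.5 + 0.5·0·3.5² = 50.2 m
Distance in phase 2 = 50.2 m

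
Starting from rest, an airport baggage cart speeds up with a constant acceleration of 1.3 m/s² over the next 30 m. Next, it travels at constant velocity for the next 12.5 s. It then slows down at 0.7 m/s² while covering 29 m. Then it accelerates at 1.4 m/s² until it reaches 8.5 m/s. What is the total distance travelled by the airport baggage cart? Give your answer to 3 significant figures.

182 m

Phase 1 (accelerating): v₀ = 0 m/s, a = 1.3 m/s².
v² = v₀² + 2aΔx = 0² + 2·1.3·30 = 78.0 → v = 8.83 m/s
t = (v − v₀)/a = (8.83 − 0)/1.3 = 6.79 s

Phase 2 (constant speed): v₀ = 8.83 m/s, a = 0 m/s².
v = v₀ + at = 8.83 + (0)(12.5) = 8.83 m/s
Δx = v₀t + ½at² = 8.83·12.5 + 0.5·0·12.5² = 110 m

Phase 3 (decelerating): v₀ = 8.83 m/s, a = -0.7 m/s².
v² = v₀² + 2aΔx = 8.83² + 2·-0.7·29 = 37.4 → v = 6.12 m/s
t = (v − v₀)/a = (6.12 − 8.83)/-0.7 = 3.88 s

Phase 4 (accelerating): v₀ = 6.12 m/s, a = 1.4 m/s².
v = v₀ + at → t = (8.5 − 6.12) / 1.4 = 1.70 s
v² = v₀² + 2aΔx → Δx = (8.5² − 6.12²)/(2·1.4) = 12.4 m
Total distance = 30.0 + 110 + 29.0 + 12.4 = 182 m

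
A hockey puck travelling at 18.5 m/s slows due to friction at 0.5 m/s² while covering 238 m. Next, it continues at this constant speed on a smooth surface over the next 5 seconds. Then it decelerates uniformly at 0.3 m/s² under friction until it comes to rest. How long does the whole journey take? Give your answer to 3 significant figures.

Phase 1 (decelerating): v₀ = 18.5 m/s, a = -0.5 m/s².
v² = v₀² + 2aΔx = 18.5² + 2·-0.5·238 = 104 → v = 10.2 m/s
t = (v − v₀)/a = (10.2 − 18.5)/-0.5 = 16.6 s

Phase 2 (constant speed): v₀ = 10.2 m/s, a = 0 m/s².
v = v₀ + at = 10.2 + (0)(5) = 10.2 m/s
Δx = v₀t + ½at² = 10.2·5 + 0.5·0·5² = 51.1 m

Phase 3 (decelerating): v₀ = 10.2 m/s, a = -0.3 m/s².
v = v₀ + at → t = (0 − 10.2) / -0.3 = 34.0 s
v² = v₀² + 2aΔx → Δx = (0² − 10.2²)/(2·-0.3) = 174 m
Total time = 16.6 + 5.00 + 34.0 = 55.6 s

55.6 s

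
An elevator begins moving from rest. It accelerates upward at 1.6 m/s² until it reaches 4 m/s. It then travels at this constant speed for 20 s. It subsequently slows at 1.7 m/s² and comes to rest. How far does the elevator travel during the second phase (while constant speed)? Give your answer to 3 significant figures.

80.0 m

Phase 1 (accelerating): v₀ = 0 m/s, a = 1.6 m/s².
v = v₀ + at → t = (4 − 0) / 1.6 = 2.50 s
v² = v₀² + 2aΔx → Δx = (4² − 0²)/(2·1.6) = 5.00 m

Phase 2 (constant speed): v₀ = 4.00 m/s, a = 0 m/s².
v = v₀ + at = 4.00 + (0)(20) = 4.00 m/s
Δx = v₀t + ½at² = 4.00·20 + 0.5·0·20² = 80.0 m
Distance in phase 2 = 80.0 m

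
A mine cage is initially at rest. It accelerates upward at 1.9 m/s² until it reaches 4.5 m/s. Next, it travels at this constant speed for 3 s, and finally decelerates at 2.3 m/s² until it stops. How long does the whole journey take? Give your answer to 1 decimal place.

7.3 s

Phase 1 (accelerating): v₀ = 0 m/s, a = 1.9 m/s².
v = v₀ + at → t = (4.5 − 0) / 1.9 = 2.37 s
v² = v₀² + 2aΔx → Δx = (4.5² − 0²)/(2·1.9) = 5.33 m

Phase 2 (constant speed): v₀ = 4.50 m/s, a = 0 m/s².
v = v₀ + at = 4.50 + (0)(3) = 4.50 m/s
Δx = v₀t + ½at² = 4.50·3 + 0.5·0·3² = 13.5 m

Phase 3 (decelerating): v₀ = 4.50 m/s, a = -2.3 m/s².
v = v₀ + at → t = (0 − 4.50) / -2.3 = 1.96 s
v² = v₀² + 2aΔx → Δx = (0² − 4.50²)/(2·-2.3) = 4.40 m
Total time = 2.37 + 3.00 + 1.96 = 7.32 s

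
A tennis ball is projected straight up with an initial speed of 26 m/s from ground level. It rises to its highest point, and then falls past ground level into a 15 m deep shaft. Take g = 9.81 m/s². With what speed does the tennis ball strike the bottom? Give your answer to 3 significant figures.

31.1 m/s

Phase 1 (rising): v₀ = 26.0 m/s, a = -9.81 m/s².
v = v₀ + at → t = (0 − 26.0) / -9.81 = 2.65 s
v² = v₀² + 2aΔx → Δx = (0² − 26.0²)/(2·-9.81) = 34.5 m

Phase 2 (falling): v₀ = 0 m/s, a = -9.81 m/s².
Falls 49.5 m from rest: t = √(2·49.5/9.81) = 3.18 s; v = g·t = 31.1 m/s.
Final speed = 31.1 m/s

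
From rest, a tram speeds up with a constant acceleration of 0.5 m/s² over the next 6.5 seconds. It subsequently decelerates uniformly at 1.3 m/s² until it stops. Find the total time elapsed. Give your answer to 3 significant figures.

9.00 s

Phase 1 (accelerating): v₀ = 0 m/s, a = 0.5 m/s².
v = v₀ + at = 0 + (0.5)(6.5) = 3.25 m/s
Δx = v₀t + ½at² = 0·6.5 + 0.5·0.5·6.5² = 10.6 m

Phase 2 (decelerating): v₀ = 3.25 m/s, a = -1.3 m/s².
v = v₀ + at → t = (0 − 3.25) / -1.3 = 2.50 s
v² = v₀² + 2aΔx → Δx = (0² − 3.25²)/(2·-1.3) = 4.06 m
Total time = 6.50 + 2.50 = 9.00 s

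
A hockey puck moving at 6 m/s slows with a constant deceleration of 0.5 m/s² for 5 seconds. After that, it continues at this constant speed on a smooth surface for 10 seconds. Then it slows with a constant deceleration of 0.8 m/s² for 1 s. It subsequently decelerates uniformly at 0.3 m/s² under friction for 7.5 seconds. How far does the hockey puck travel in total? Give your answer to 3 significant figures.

73.7 m

Phase 1 (decelerating): v₀ = 6.00 m/s, a = -0.5 m/s².
v = v₀ + at = 6.00 + (-0.5)(5) = 3.50 m/s
Δx = v₀t + ½at² = 6.00·5 + 0.5·-0.5·5² = 23.8 m

Phase 2 (constant speed): v₀ = 3.50 m/s, a = 0 m/s².
v = v₀ + at = 3.50 + (0)(10) = 3.50 m/s
Δx = v₀t + ½at² = 3.50·10 + 0.5·0·10² = 35.0 m

Phase 3 (decelerating): v₀ = 3.50 m/s, a = -0.8 m/s².
v = v₀ + at = 3.50 + (-0.8)(1) = 2.70 m/s
Δx = v₀t + ½at² = 3.50·1 + 0.5·-0.8·1² = 3.10 m

Phase 4 (decelerating): v₀ = 2.70 m/s, a = -0.3 m/s².
v = v₀ + at = 2.70 + (-0.3)(7.5) = 0.450 m/s
Δx = v₀t + ½at² = 2.70·7.5 + 0.5·-0.3·7.5² = 11.8 m
Total distance = 23.8 + 35.0 + 3.10 + 11.8 = 73.7 m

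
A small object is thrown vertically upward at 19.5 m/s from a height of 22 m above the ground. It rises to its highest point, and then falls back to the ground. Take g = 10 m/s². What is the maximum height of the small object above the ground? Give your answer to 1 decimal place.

41.0 m

Phase 1 (rising): v₀ = 19.5 m/s, a = -10 m/s².
v = v₀ + at → t = (0 − 19.5) / -10 = 1.95 s
v² = v₀² + 2aΔx → Δx = (0² − 19.5²)/(2·-10) = 19.0 m
Maximum height = 22 + 19.0 = 41.0 m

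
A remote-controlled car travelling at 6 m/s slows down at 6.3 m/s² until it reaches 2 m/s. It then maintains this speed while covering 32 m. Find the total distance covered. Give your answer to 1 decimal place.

34.5 m

Phase 1 (decelerating): v₀ = 6.00 m/s, a = -6.3 m/s².
v = v₀ + at → t = (2 − 6.00) / -6.3 = 0.635 s
v² = v₀² + 2aΔx → Δx = (2² − 6.00²)/(2·-6.3) = 2.54 m

Phase 2 (constant speed): v₀ = 2.00 m/s, a = 0 m/s².
Constant speed: t = d/v = 32/2.00 = 16.0 s
Total distance = 2.54 + 32.0 = 34.5 m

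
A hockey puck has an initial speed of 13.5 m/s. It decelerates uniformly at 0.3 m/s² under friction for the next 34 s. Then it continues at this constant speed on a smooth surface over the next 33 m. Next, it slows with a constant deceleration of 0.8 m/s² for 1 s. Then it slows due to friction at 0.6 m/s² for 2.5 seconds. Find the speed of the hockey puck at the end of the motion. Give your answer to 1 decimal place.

Phase 1 (decelerating): v₀ = 13.5 m/s, a = -0.3 m/s².
v = v₀ + at = 13.5 + (-0.3)(34) = 3.30 m/s
Δx = v₀t + ½at² = 13.5·34 + 0.5·-0.3·34² = 286 m

Phase 2 (constant speed): v₀ = 3.30 m/s, a = 0 m/s².
Constant speed: t = d/v = 33/3.30 = 10.0 s

Phase 3 (decelerating): v₀ = 3.30 m/s, a = -0.8 m/s².
v = v₀ + at = 3.30 + (-0.8)(1) = 2.50 m/s
Δx = v₀t + ½at² = 3.30·1 + 0.5·-0.8·1² = 2.90 m

Phase 4 (decelerating): v₀ = 2.50 m/s, a = -0.6 m/s².
v = v₀ + at = 2.50 + (-0.6)(2.5) = 1.00 m/s
Δx = v₀t + ½at² = 2.50·2.5 + 0.5·-0.6·2.5² = 4.38 m
Final speed = 1.00 m/s

1.0 m/s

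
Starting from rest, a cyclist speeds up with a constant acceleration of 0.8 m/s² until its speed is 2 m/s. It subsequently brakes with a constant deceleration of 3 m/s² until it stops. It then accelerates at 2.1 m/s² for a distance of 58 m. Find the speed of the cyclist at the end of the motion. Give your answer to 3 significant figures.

Phase 1 (accelerating): v₀ = 0 m/s, a = 0.8 m/s².
v = v₀ + at → t = (2 − 0) / 0.8 = 2.50 s
v² = v₀² + 2aΔx → Δx = (2² − 0²)/(2·0.8) = 2.50 m

Phase 2 (decelerating): v₀ = 2.00 m/s, a = -3 m/s².
v = v₀ + at → t = (0 − 2.00) / -3 = 0.667 s
v² = v₀² + 2aΔx → Δx = (0² − 2.00²)/(2·-3) = 0.667 m

Phase 3 (accelerating): v₀ = 0 m/s, a = 2.1 m/s².
v² = v₀² + 2aΔx = 0² + 2·2.1·58 = 244 → v = 15.6 m/s
t = (v − v₀)/a = (15.6 − 0)/2.1 = 7.43 s
Final speed = 15.6 m/s

15.6 m/s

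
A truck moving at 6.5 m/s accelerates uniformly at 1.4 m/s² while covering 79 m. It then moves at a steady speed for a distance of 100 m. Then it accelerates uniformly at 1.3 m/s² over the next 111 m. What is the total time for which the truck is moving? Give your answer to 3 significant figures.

Phase 1 (accelerating): v₀ = 6.50 m/s, a = 1.4 m/s².
v² = v₀² + 2aΔx = 6.50² + 2·1.4·79 = 263 → v = 16.2 m/s
t = (v − v₀)/a = (16.2 − 6.50)/1.4 = 6.95 s

Phase 2 (constant speed): v₀ = 16.2 m/s, a = 0 m/s².
Constant speed: t = d/v = 100/16.2 = 6.16 s

Phase 3 (accelerating): v₀ = 16.2 m/s, a = 1.3 m/s².
v² = v₀² + 2aΔx = 16.2² + 2·1.3·111 = 552 → v = 23.5 m/s
t = (v − v₀)/a = (23.5 − 16.2)/1.3 = 5.59 s
Total time = 6.95 + 6.16 + 5.59 = 18.7 s

18.7 s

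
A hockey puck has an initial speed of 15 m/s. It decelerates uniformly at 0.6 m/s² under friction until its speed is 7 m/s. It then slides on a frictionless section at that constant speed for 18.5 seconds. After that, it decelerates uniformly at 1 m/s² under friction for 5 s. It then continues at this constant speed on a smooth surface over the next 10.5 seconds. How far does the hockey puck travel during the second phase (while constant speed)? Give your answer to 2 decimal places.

129.50 m

Phase 1 (decelerating): v₀ = 15.0 m/s, a = -0.6 m/s².
v = v₀ + at → t = (7 − 15.0) / -0.6 = 13.3 s
v² = v₀² + 2aΔx → Δx = (7² − 15.0²)/(2·-0.6) = 147 m

Phase 2 (constant speed): v₀ = 7.00 m/s, a = 0 m/s².
v = v₀ + at = 7.00 + (0)(18.5) = 7.00 m/s
Δx = v₀t + ½at² = 7.00·18.5 + 0.5·0·18.5² = 130 m
Distance in phase 2 = 130 m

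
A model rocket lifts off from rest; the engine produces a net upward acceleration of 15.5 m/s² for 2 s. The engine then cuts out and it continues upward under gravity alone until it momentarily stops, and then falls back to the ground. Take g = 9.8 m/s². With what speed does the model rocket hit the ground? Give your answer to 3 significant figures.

Phase 1 (powered ascent): v₀ = 0 m/s, a = 15.5 m/s².
v = v₀ + at = 0 + (15.5)(2) = 31.0 m/s
Δx = v₀t + ½at² = 0·2 + 0.5·15.5·2² = 31.0 m

Phase 2 (coasting upward): v₀ = 31.0 m/s, a = -9.8 m/s².
v = v₀ + at → t = (0 − 31.0) / -9.8 = 3.16 s
v² = v₀² + 2aΔx → Δx = (0² − 31.0²)/(2·-9.8) = 49.0 m

Phase 3 (free fall): v₀ = 0 m/s, a = -9.8 m/s².
Falls 80.0 m from rest: t = √(2·80.0/9.8) = 4.04 s; v = g·t = 39.6 m/s.
Impact speed = 39.6 m/s

39.6 m/s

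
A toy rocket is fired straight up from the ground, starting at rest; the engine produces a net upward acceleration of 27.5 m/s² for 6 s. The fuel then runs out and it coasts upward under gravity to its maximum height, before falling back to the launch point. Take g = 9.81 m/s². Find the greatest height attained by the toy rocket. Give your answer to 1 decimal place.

1882.6 m

Phase 1 (powered ascent): v₀ = 0 m/s, a = 27.5 m/s².
v = v₀ + at = 0 + (27.5)(6) = 165 m/s
Δx = v₀t + ½at² = 0·6 + 0.5·27.5·6² = 495 m

Phase 2 (coasting upward): v₀ = 165 m/s, a = -9.81 m/s².
v = v₀ + at → t = (0 − 165) / -9.81 = 16.8 s
v² = v₀² + 2aΔx → Δx = (0² − 165²)/(2·-9.81) = 1390 m
Maximum height = 495 + 1390 = 1880 m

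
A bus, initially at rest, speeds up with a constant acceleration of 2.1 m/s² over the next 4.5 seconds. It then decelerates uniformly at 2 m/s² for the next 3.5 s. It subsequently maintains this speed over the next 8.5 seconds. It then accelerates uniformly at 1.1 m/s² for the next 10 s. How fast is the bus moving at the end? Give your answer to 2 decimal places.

Phase 1 (accelerating): v₀ = 0 m/s, a = 2.1 m/s².
v = v₀ + at = 0 + (2.1)(4.5) = 9.45 m/s
Δx = v₀t + ½at² = 0·4.5 + 0.5·2.1·4.5² = 21.3 m

Phase 2 (decelerating): v₀ = 9.45 m/s, a = -2 m/s².
v = v₀ + at = 9.45 + (-2)(3.5) = 2.45 m/s
Δx = v₀t + ½at² = 9.45·3.5 + 0.5·-2·3.5² = 20.8 m

Phase 3 (constant speed): v₀ = 2.45 m/s, a = 0 m/s².
v = v₀ + at = 2.45 + (0)(8.5) = 2.45 m/s
Δx = v₀t + ½at² = 2.45·8.5 + 0.5·0·8.5² = 20.8 m

Phase 4 (accelerating): v₀ = 2.45 m/s, a = 1.1 m/s².
v = v₀ + at = 2.45 + (1.1)(10) = 13.5 m/s
Δx = v₀t + ½at² = 2.45·10 + 0.5·1.1·10² = 79.5 m
Final speed = 13.5 m/s

13.45 m/s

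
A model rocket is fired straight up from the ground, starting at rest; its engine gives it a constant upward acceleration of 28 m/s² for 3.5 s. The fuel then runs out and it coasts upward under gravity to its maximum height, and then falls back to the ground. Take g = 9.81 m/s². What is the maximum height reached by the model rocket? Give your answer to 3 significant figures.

661 m

Phase 1 (powered ascent): v₀ = 0 m/s, a = 28 m/s².
v = v₀ + at = 0 + (28)(3.5) = 98.0 m/s
Δx = v₀t + ½at² = 0·3.5 + 0.5·28·3.5² = 172 m

Phase 2 (coasting upward): v₀ = 98.0 m/s, a = -9.81 m/s².
v = v₀ + at → t = (0 − 98.0) / -9.81 = 9.99 s
v² = v₀² + 2aΔx → Δx = (0² − 98.0²)/(2·-9.81) = 490 m
Maximum height = 172 + 490 = 661 m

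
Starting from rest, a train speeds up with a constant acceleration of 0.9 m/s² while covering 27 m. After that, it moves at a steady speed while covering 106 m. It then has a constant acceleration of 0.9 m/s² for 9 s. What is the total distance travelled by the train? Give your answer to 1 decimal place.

232.2 m

Phase 1 (accelerating): v₀ = 0 m/s, a = 0.9 m/s².
v² = v₀² + 2aΔx = 0² + 2·0.9·27 = 48.6 → v = 6.97 m/s
t = (v − v₀)/a = (6.97 − 0)/0.9 = 7.75 s

Phase 2 (constant speed): v₀ = 6.97 m/s, a = 0 m/s².
Constant speed: t = d/v = 106/6.97 = 15.2 s

Phase 3 (accelerating): v₀ = 6.97 m/s, a = 0.9 m/s².
v = v₀ + at = 6.97 + (0.9)(9) = 15.1 m/s
Δx = v₀t + ½at² = 6.97·9 + 0.5·0.9·9² = 99.2 m
Total distance = 27.0 + 106 + 99.2 = 232 m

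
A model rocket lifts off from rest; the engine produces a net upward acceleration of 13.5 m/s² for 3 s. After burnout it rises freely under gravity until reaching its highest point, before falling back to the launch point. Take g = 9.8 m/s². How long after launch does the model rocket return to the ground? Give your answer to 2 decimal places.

Phase 1 (powered ascent): v₀ = 0 m/s, a = 13.5 m/s².
v = v₀ + at = 0 + (13.5)(3) = 40.5 m/s
Δx = v₀t + ½at² = 0·3 + 0.5·13.5·3² = 60.8 m

Phase 2 (coasting upward): v₀ = 40.5 m/s, a = -9.8 m/s².
v = v₀ + at → t = (0 − 40.5) / -9.8 = 4.13 s
v² = v₀² + 2aΔx → Δx = (0² − 40.5²)/(2·-9.8) = 83.7 m

Phase 3 (free fall): v₀ = 0 m/s, a = -9.8 m/s².
Falls 144 m from rest: t = √(2·144/9.8) = 5.43 s; v = g·t = 53.2 m/s.
Total time = 3.00 + 4.13 + 5.43 = 12.6 s

12.56 s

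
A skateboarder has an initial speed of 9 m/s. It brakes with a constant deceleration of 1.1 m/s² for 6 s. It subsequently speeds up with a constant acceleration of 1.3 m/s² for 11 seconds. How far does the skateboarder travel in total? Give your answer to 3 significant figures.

139 m

Phase 1 (decelerating): v₀ = 9.00 m/s, a = -1.1 m/s².
v = v₀ + at = 9.00 + (-1.1)(6) = 2.40 m/s
Δx = v₀t + ½at² = 9.00·6 + 0.5·-1.1·6² = 34.2 m

Phase 2 (accelerating): v₀ = 2.40 m/s, a = 1.3 m/s².
v = v₀ + at = 2.40 + (1.3)(11) = 16.7 m/s
Δx = v₀t + ½at² = 2.40·11 + 0.5·1.3·11² = 105 m
Total distance = 34.2 + 105 = 139 m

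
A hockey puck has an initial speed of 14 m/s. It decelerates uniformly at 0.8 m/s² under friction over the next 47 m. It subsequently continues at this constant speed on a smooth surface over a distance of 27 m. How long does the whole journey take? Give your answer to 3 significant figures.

6.22 s

Phase 1 (decelerating): v₀ = 14.0 m/s, a = -0.8 m/s².
v² = v₀² + 2aΔx = 14.0² + 2·-0.8·47 = 121 → v = 11.0 m/s
t = (v − v₀)/a = (11.0 − 14.0)/-0.8 = 3.76 s

Phase 2 (constant speed): v₀ = 11.0 m/s, a = 0 m/s².
Constant speed: t = d/v = 27/11.0 = 2.46 s
Total time = 3.76 + 2.46 = 6.22 s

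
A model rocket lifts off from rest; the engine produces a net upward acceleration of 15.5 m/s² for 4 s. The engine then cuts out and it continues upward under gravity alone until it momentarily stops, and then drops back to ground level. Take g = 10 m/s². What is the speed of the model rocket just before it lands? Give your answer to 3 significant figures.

79.5 m/s

Phase 1 (powered ascent): v₀ = 0 m/s, a = 15.5 m/s².
v = v₀ + at = 0 + (15.5)(4) = 62.0 m/s
Δx = v₀t + ½at² = 0·4 + 0.5·15.5·4² = 124 m

Phase 2 (coasting upward): v₀ = 62.0 m/s, a = -10 m/s².
v = v₀ + at → t = (0 − 62.0) / -10 = 6.20 s
v² = v₀² + 2aΔx → Δx = (0² − 62.0²)/(2·-10) = 192 m

Phase 3 (free fall): v₀ = 0 m/s, a = -10 m/s².
Falls 316 m from rest: t = √(2·316/10) = 7.95 s; v = g·t = 79.5 m/s.
Impact speed = 79.5 m/s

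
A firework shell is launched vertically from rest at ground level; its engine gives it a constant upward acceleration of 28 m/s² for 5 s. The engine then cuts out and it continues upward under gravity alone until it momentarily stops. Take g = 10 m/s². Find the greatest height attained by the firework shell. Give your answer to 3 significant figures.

Phase 1 (powered ascent): v₀ = 0 m/s, a = 28 m/s².
v = v₀ + at = 0 + (28)(5) = 140 m/s
Δx = v₀t + ½at² = 0·5 + 0.5·28·5² = 350 m

Phase 2 (coasting upward): v₀ = 140 m/s, a = -10 m/s².
v = v₀ + at → t = (0 − 140) / -10 = 14.0 s
v² = v₀² + 2aΔx → Δx = (0² − 140²)/(2·-10) = 980 m
Maximum height = 350 + 980 = 1330 m

1330 m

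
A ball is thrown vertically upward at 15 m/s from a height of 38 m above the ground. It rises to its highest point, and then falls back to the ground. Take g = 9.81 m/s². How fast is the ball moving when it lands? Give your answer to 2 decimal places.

Phase 1 (rising): v₀ = 15.0 m/s, a = -9.81 m/s².
v = v₀ + at → t = (0 − 15.0) / -9.81 = 1.53 s
v² = v₀² + 2aΔx → Δx = (0² − 15.0²)/(2·-9.81) = 11.5 m

Phase 2 (falling): v₀ = 0 m/s, a = -9.81 m/s².
Falls 49.5 m from rest: t = √(2·49.5/9.81) = 3.18 s; v = g·t = 31.2 m/s.
Final speed = 31.2 m/s

31.15 m/s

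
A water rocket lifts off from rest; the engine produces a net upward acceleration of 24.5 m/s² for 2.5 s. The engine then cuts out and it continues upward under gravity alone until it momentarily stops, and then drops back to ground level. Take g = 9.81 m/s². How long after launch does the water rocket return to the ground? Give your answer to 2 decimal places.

16.13 s

Phase 1 (powered ascent): v₀ = 0 m/s, a = 24.5 m/s².
v = v₀ + at = 0 + (24.5)(2.5) = 61.2 m/s
Δx = v₀t + ½at² = 0·2.5 + 0.5·24.5·2.5² = 76.6 m

Phase 2 (coasting upward): v₀ = 61.2 m/s, a = -9.81 m/s².
v = v₀ + at → t = (0 − 61.2) / -9.81 = 6.24 s
v² = v₀² + 2aΔx → Δx = (0² − 61.2²)/(2·-9.81) = 191 m

Phase 3 (free fall): v₀ = 0 m/s, a = -9.81 m/s².
Falls 268 m from rest: t = √(2·268/9.81) = 7.39 s; v = g·t = 72.5 m/s.
Total time = 2.50 + 6.24 + 7.39 = 16.1 s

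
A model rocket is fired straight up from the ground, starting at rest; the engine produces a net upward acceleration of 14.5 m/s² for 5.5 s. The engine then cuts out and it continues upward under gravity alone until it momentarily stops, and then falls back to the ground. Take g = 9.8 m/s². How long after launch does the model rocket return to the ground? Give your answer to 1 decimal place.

Phase 1 (powered ascent): v₀ = 0 m/s, a = 14.5 m/s².
v = v₀ + at = 0 + (14.5)(5.5) = 79.8 m/s
Δx = v₀t + ½at² = 0·5.5 + 0.5·14.5·5.5² = 219 m

Phase 2 (coasting upward): v₀ = 79.8 m/s, a = -9.8 m/s².
v = v₀ + at → t = (0 − 79.8) / -9.8 = 8.14 s
v² = v₀² + 2aΔx → Δx = (0² − 79.8²)/(2·-9.8) = 324 m

Phase 3 (free fall): v₀ = 0 m/s, a = -9.8 m/s².
Falls 544 m from rest: t = √(2·544/9.8) = 10.5 s; v = g·t = 103 m/s.
Total time = 5.50 + 8.14 + 10.5 = 24.2 s

24.2 s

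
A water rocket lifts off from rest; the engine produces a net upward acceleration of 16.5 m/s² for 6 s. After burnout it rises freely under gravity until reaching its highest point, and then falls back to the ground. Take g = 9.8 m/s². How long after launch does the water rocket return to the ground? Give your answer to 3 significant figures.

28.9 s

Phase 1 (powered ascent): v₀ = 0 m/s, a = 16.5 m/s².
v = v₀ + at = 0 + (16.5)(6) = 99.0 m/s
Δx = v₀t + ½at² = 0·6 + 0.5·16.5·6² = 297 m

Phase 2 (coasting upward): v₀ = 99.0 m/s, a = -9.8 m/s².
v = v₀ + at → t = (0 − 99.0) / -9.8 = 10.1 s
v² = v₀² + 2aΔx → Δx = (0² − 99.0²)/(2·-9.8) = 500 m

Phase 3 (free fall): v₀ = 0 m/s, a = -9.8 m/s².
Falls 797 m from rest: t = √(2·797/9.8) = 12.8 s; v = g·t = 125 m/s.
Total time = 6.00 + 10.1 + 12.8 = 28.9 s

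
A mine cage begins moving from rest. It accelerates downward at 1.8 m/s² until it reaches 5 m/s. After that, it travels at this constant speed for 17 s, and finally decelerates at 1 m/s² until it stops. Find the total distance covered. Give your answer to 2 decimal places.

104.44 m

Phase 1 (accelerating): v₀ = 0 m/s, a = 1.8 m/s².
v = v₀ + at → t = (5 − 0) / 1.8 = 2.78 s
v² = v₀² + 2aΔx → Δx = (5² − 0²)/(2·1.8) = 6.94 m

Phase 2 (constant speed): v₀ = 5.00 m/s, a = 0 m/s².
v = v₀ + at = 5.00 + (0)(17) = 5.00 m/s
Δx = v₀t + ½at² = 5.00·17 + 0.5·0·17² = 85.0 m

Phase 3 (decelerating): v₀ = 5.00 m/s, a = -1 m/s².
v = v₀ + at → t = (0 − 5.00) / -1 = 5.00 s
v² = v₀² + 2aΔx → Δx = (0² − 5.00²)/(2·-1) = 12.5 m
Total distance = 6.94 + 85.0 + 12.5 = 104 m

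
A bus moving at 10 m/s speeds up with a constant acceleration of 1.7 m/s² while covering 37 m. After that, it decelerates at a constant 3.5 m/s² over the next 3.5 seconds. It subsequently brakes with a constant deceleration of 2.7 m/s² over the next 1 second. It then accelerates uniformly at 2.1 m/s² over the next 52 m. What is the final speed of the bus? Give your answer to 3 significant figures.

14.8 m/s

Phase 1 (accelerating): v₀ = 10.0 m/s, a = 1.7 m/s².
v² = v₀² + 2aΔx = 10.0² + 2·1.7·37 = 226 → v = 15.0 m/s
t = (v − v₀)/a = (15.0 − 10.0)/1.7 = 2.96 s

Phase 2 (decelerating): v₀ = 15.0 m/s, a = -3.5 m/s².
v = v₀ + at = 15.0 + (-3.5)(3.5) = 2.78 m/s
Δx = v₀t + ½at² = 15.0·3.5 + 0.5·-3.5·3.5² = 31.2 m

Phase 3 (decelerating): v₀ = 2.78 m/s, a = -2.7 m/s².
v = v₀ + at = 2.78 + (-2.7)(1) = 0.0766 m/s
Δx = v₀t + ½at² = 2.78·1 + 0.5·-2.7·1² = 1.43 m

Phase 4 (accelerating): v₀ = 0.0766 m/s, a = 2.1 m/s².
v² = v₀² + 2aΔx = 0.0766² + 2·2.1·52 = 218 → v = 14.8 m/s
t = (v − v₀)/a = (14.8 − 0.0766)/2.1 = 7.00 s
Final speed = 14.8 m/s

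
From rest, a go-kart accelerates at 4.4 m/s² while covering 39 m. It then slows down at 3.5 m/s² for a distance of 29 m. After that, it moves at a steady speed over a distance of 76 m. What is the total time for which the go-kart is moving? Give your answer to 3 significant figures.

12.5 s

Phase 1 (accelerating): v₀ = 0 m/s, a = 4.4 m/s².
v² = v₀² + 2aΔx = 0² + 2·4.4·39 = 343 → v = 18.5 m/s
t = (v − v₀)/a = (18.5 − 0)/4.4 = 4.21 s

Phase 2 (decelerating): v₀ = 18.5 m/s, a = -3.5 m/s².
v² = v₀² + 2aΔx = 18.5² + 2·-3.5·29 = 140 → v = 11.8 m/s
t = (v − v₀)/a = (11.8 − 18.5)/-3.5 = 1.91 s

Phase 3 (constant speed): v₀ = 11.8 m/s, a = 0 m/s².
Constant speed: t = d/v = 76/11.8 = 6.42 s
Total time = 4.21 + 1.91 + 6.42 = 12.5 s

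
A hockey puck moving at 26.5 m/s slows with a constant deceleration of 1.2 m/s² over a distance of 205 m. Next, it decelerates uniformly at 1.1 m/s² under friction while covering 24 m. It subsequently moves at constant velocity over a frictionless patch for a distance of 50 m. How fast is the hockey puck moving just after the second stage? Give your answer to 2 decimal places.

12.55 m/s

Phase 1 (decelerating): v₀ = 26.5 m/s, a = -1.2 m/s².
v² = v₀² + 2aΔx = 26.5² + 2·-1.2·205 = 210 → v = 14.5 m/s
t = (v − v₀)/a = (14.5 − 26.5)/-1.2 = 10.0 s

Phase 2 (decelerating): v₀ = 14.5 m/s, a = -1.1 m/s².
v² = v₀² + 2aΔx = 14.5² + 2·-1.1·24 = 157 → v = 12.5 m/s
t = (v − v₀)/a = (12.5 − 14.5)/-1.1 = 1.77 s
Speed at end of phase 2 = 12.5 m/s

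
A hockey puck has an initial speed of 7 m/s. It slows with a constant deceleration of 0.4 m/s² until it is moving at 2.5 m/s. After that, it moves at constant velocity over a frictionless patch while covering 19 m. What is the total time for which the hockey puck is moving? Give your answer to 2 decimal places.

18.85 s

Phase 1 (decelerating): v₀ = 7.00 m/s, a = -0.4 m/s².
v = v₀ + at → t = (2.5 − 7.00) / -0.4 = 11.2 s
v² = v₀² + 2aΔx → Δx = (2.5² − 7.00²)/(2·-0.4) = 53.4 m

Phase 2 (constant speed): v₀ = 2.50 m/s, a = 0 m/s².
Constant speed: t = d/v = 19/2.50 = 7.60 s
Total time = 11.2 + 7.60 = 18.9 s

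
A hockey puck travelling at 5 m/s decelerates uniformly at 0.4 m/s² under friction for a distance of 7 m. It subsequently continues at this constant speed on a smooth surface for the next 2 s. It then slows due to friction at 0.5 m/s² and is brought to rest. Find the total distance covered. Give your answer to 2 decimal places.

35.21 m

Phase 1 (decelerating): v₀ = 5.00 m/s, a = -0.4 m/s².
v² = v₀² + 2aΔx = 5.00² + 2·-0.4·7 = 19.4 → v = 4.40 m/s
t = (v − v₀)/a = (4.40 − 5.00)/-0.4 = 1.49 s

Phase 2 (constant speed): v₀ = 4.40 m/s, a = 0 m/s².
v = v₀ + at = 4.40 + (0)(2) = 4.40 m/s
Δx = v₀t + ½at² = 4.40·2 + 0.5·0·2² = 8.81 m

Phase 3 (decelerating): v₀ = 4.40 m/s, a = -0.5 m/s².
v = v₀ + at → t = (0 − 4.40) / -0.5 = 8.81 s
v² = v₀² + 2aΔx → Δx = (0² − 4.40²)/(2·-0.5) = 19.4 m
Total distance = 7.00 + 8.81 + 19.4 = 35.2 m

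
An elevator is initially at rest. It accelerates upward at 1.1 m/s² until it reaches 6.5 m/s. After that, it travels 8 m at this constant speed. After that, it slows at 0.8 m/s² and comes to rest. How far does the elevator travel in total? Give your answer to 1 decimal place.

53.6 m

Phase 1 (accelerating): v₀ = 0 m/s, a = 1.1 m/s².
v = v₀ + at → t = (6.5 − 0) / 1.1 = 5.91 s
v² = v₀² + 2aΔx → Δx = (6.5² − 0²)/(2·1.1) = 19.2 m

Phase 2 (constant speed): v₀ = 6.50 m/s, a = 0 m/s².
Constant speed: t = d/v = 8/6.50 = 1.23 s

Phase 3 (decelerating): v₀ = 6.50 m/s, a = -0.8 m/s².
v = v₀ + at → t = (0 − 6.50) / -0.8 = 8.12 s
v² = v₀² + 2aΔx → Δx = (0² − 6.50²)/(2·-0.8) = 26.4 m
Total distance = 19.2 + 8.00 + 26.4 = 53.6 m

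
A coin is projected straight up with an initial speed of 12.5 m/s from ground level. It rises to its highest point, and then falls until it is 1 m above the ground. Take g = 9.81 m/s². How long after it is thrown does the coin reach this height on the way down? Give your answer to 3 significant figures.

2.47 s

Phase 1 (rising): v₀ = 12.5 m/s, a = -9.81 m/s².
v = v₀ + at → t = (0 − 12.5) / -9.81 = 1.27 s
v² = v₀² + 2aΔx → Δx = (0² − 12.5²)/(2·-9.81) = 7.96 m

Phase 2 (falling): v₀ = 0 m/s, a = -9.81 m/s².
Falls 6.96 m from rest: t = √(2·6.96/9.81) = 1.19 s; v = g·t = 11.7 m/s.
Total time = 1.27 + 1.19 = 2.47 s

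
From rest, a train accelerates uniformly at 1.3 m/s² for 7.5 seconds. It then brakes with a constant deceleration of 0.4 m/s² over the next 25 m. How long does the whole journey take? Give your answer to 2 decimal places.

10.22 s

Phase 1 (accelerating): v₀ = 0 m/s, a = 1.3 m/s².
v = v₀ + at = 0 + (1.3)(7.5) = 9.75 m/s
Δx = v₀t + ½at² = 0·7.5 + 0.5·1.3·7.5² = 36.6 m

Phase 2 (decelerating): v₀ = 9.75 m/s, a = -0.4 m/s².
v² = v₀² + 2aΔx = 9.75² + 2·-0.4·25 = 75.1 → v = 8.66 m/s
t = (v − v₀)/a = (8.66 − 9.75)/-0.4 = 2.72 s
Total time = 7.50 + 2.72 = 10.2 s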